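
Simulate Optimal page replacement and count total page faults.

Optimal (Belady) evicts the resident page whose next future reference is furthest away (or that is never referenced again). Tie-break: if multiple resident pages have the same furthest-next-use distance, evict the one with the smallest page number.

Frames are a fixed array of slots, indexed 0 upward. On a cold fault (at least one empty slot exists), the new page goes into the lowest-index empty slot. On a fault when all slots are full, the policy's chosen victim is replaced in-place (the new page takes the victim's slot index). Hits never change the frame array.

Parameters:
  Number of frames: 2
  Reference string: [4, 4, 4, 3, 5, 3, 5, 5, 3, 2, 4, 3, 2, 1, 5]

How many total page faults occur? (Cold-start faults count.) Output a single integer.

Answer: 8

Derivation:
Step 0: ref 4 → FAULT, frames=[4,-]
Step 1: ref 4 → HIT, frames=[4,-]
Step 2: ref 4 → HIT, frames=[4,-]
Step 3: ref 3 → FAULT, frames=[4,3]
Step 4: ref 5 → FAULT (evict 4), frames=[5,3]
Step 5: ref 3 → HIT, frames=[5,3]
Step 6: ref 5 → HIT, frames=[5,3]
Step 7: ref 5 → HIT, frames=[5,3]
Step 8: ref 3 → HIT, frames=[5,3]
Step 9: ref 2 → FAULT (evict 5), frames=[2,3]
Step 10: ref 4 → FAULT (evict 2), frames=[4,3]
Step 11: ref 3 → HIT, frames=[4,3]
Step 12: ref 2 → FAULT (evict 3), frames=[4,2]
Step 13: ref 1 → FAULT (evict 2), frames=[4,1]
Step 14: ref 5 → FAULT (evict 1), frames=[4,5]
Total faults: 8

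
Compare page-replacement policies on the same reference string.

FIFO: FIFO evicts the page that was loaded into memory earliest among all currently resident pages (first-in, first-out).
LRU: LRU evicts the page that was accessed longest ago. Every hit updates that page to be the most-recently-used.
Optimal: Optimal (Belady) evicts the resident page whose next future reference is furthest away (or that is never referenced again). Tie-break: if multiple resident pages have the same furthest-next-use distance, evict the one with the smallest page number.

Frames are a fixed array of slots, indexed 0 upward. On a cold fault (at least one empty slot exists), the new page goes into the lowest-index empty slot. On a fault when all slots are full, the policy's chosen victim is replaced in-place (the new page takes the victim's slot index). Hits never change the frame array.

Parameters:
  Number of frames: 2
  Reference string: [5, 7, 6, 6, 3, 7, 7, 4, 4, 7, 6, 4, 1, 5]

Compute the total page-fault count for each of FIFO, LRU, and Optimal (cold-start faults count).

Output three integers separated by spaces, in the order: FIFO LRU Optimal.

Answer: 9 10 8

Derivation:
--- FIFO ---
  step 0: ref 5 -> FAULT, frames=[5,-] (faults so far: 1)
  step 1: ref 7 -> FAULT, frames=[5,7] (faults so far: 2)
  step 2: ref 6 -> FAULT, evict 5, frames=[6,7] (faults so far: 3)
  step 3: ref 6 -> HIT, frames=[6,7] (faults so far: 3)
  step 4: ref 3 -> FAULT, evict 7, frames=[6,3] (faults so far: 4)
  step 5: ref 7 -> FAULT, evict 6, frames=[7,3] (faults so far: 5)
  step 6: ref 7 -> HIT, frames=[7,3] (faults so far: 5)
  step 7: ref 4 -> FAULT, evict 3, frames=[7,4] (faults so far: 6)
  step 8: ref 4 -> HIT, frames=[7,4] (faults so far: 6)
  step 9: ref 7 -> HIT, frames=[7,4] (faults so far: 6)
  step 10: ref 6 -> FAULT, evict 7, frames=[6,4] (faults so far: 7)
  step 11: ref 4 -> HIT, frames=[6,4] (faults so far: 7)
  step 12: ref 1 -> FAULT, evict 4, frames=[6,1] (faults so far: 8)
  step 13: ref 5 -> FAULT, evict 6, frames=[5,1] (faults so far: 9)
  FIFO total faults: 9
--- LRU ---
  step 0: ref 5 -> FAULT, frames=[5,-] (faults so far: 1)
  step 1: ref 7 -> FAULT, frames=[5,7] (faults so far: 2)
  step 2: ref 6 -> FAULT, evict 5, frames=[6,7] (faults so far: 3)
  step 3: ref 6 -> HIT, frames=[6,7] (faults so far: 3)
  step 4: ref 3 -> FAULT, evict 7, frames=[6,3] (faults so far: 4)
  step 5: ref 7 -> FAULT, evict 6, frames=[7,3] (faults so far: 5)
  step 6: ref 7 -> HIT, frames=[7,3] (faults so far: 5)
  step 7: ref 4 -> FAULT, evict 3, frames=[7,4] (faults so far: 6)
  step 8: ref 4 -> HIT, frames=[7,4] (faults so far: 6)
  step 9: ref 7 -> HIT, frames=[7,4] (faults so far: 6)
  step 10: ref 6 -> FAULT, evict 4, frames=[7,6] (faults so far: 7)
  step 11: ref 4 -> FAULT, evict 7, frames=[4,6] (faults so far: 8)
  step 12: ref 1 -> FAULT, evict 6, frames=[4,1] (faults so far: 9)
  step 13: ref 5 -> FAULT, evict 4, frames=[5,1] (faults so far: 10)
  LRU total faults: 10
--- Optimal ---
  step 0: ref 5 -> FAULT, frames=[5,-] (faults so far: 1)
  step 1: ref 7 -> FAULT, frames=[5,7] (faults so far: 2)
  step 2: ref 6 -> FAULT, evict 5, frames=[6,7] (faults so far: 3)
  step 3: ref 6 -> HIT, frames=[6,7] (faults so far: 3)
  step 4: ref 3 -> FAULT, evict 6, frames=[3,7] (faults so far: 4)
  step 5: ref 7 -> HIT, frames=[3,7] (faults so far: 4)
  step 6: ref 7 -> HIT, frames=[3,7] (faults so far: 4)
  step 7: ref 4 -> FAULT, evict 3, frames=[4,7] (faults so far: 5)
  step 8: ref 4 -> HIT, frames=[4,7] (faults so far: 5)
  step 9: ref 7 -> HIT, frames=[4,7] (faults so far: 5)
  step 10: ref 6 -> FAULT, evict 7, frames=[4,6] (faults so far: 6)
  step 11: ref 4 -> HIT, frames=[4,6] (faults so far: 6)
  step 12: ref 1 -> FAULT, evict 4, frames=[1,6] (faults so far: 7)
  step 13: ref 5 -> FAULT, evict 1, frames=[5,6] (faults so far: 8)
  Optimal total faults: 8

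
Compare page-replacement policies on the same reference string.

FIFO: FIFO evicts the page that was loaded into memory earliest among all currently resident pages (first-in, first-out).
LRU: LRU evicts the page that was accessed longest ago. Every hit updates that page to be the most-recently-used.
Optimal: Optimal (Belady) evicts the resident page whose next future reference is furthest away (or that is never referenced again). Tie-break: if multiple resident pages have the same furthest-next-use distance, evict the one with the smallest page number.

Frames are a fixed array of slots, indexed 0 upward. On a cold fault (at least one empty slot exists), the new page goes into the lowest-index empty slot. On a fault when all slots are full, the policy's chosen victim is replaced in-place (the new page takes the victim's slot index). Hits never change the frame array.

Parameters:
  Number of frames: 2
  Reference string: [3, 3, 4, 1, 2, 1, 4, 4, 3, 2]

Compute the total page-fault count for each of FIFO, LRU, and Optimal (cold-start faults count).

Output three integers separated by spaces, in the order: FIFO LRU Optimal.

--- FIFO ---
  step 0: ref 3 -> FAULT, frames=[3,-] (faults so far: 1)
  step 1: ref 3 -> HIT, frames=[3,-] (faults so far: 1)
  step 2: ref 4 -> FAULT, frames=[3,4] (faults so far: 2)
  step 3: ref 1 -> FAULT, evict 3, frames=[1,4] (faults so far: 3)
  step 4: ref 2 -> FAULT, evict 4, frames=[1,2] (faults so far: 4)
  step 5: ref 1 -> HIT, frames=[1,2] (faults so far: 4)
  step 6: ref 4 -> FAULT, evict 1, frames=[4,2] (faults so far: 5)
  step 7: ref 4 -> HIT, frames=[4,2] (faults so far: 5)
  step 8: ref 3 -> FAULT, evict 2, frames=[4,3] (faults so far: 6)
  step 9: ref 2 -> FAULT, evict 4, frames=[2,3] (faults so far: 7)
  FIFO total faults: 7
--- LRU ---
  step 0: ref 3 -> FAULT, frames=[3,-] (faults so far: 1)
  step 1: ref 3 -> HIT, frames=[3,-] (faults so far: 1)
  step 2: ref 4 -> FAULT, frames=[3,4] (faults so far: 2)
  step 3: ref 1 -> FAULT, evict 3, frames=[1,4] (faults so far: 3)
  step 4: ref 2 -> FAULT, evict 4, frames=[1,2] (faults so far: 4)
  step 5: ref 1 -> HIT, frames=[1,2] (faults so far: 4)
  step 6: ref 4 -> FAULT, evict 2, frames=[1,4] (faults so far: 5)
  step 7: ref 4 -> HIT, frames=[1,4] (faults so far: 5)
  step 8: ref 3 -> FAULT, evict 1, frames=[3,4] (faults so far: 6)
  step 9: ref 2 -> FAULT, evict 4, frames=[3,2] (faults so far: 7)
  LRU total faults: 7
--- Optimal ---
  step 0: ref 3 -> FAULT, frames=[3,-] (faults so far: 1)
  step 1: ref 3 -> HIT, frames=[3,-] (faults so far: 1)
  step 2: ref 4 -> FAULT, frames=[3,4] (faults so far: 2)
  step 3: ref 1 -> FAULT, evict 3, frames=[1,4] (faults so far: 3)
  step 4: ref 2 -> FAULT, evict 4, frames=[1,2] (faults so far: 4)
  step 5: ref 1 -> HIT, frames=[1,2] (faults so far: 4)
  step 6: ref 4 -> FAULT, evict 1, frames=[4,2] (faults so far: 5)
  step 7: ref 4 -> HIT, frames=[4,2] (faults so far: 5)
  step 8: ref 3 -> FAULT, evict 4, frames=[3,2] (faults so far: 6)
  step 9: ref 2 -> HIT, frames=[3,2] (faults so far: 6)
  Optimal total faults: 6

Answer: 7 7 6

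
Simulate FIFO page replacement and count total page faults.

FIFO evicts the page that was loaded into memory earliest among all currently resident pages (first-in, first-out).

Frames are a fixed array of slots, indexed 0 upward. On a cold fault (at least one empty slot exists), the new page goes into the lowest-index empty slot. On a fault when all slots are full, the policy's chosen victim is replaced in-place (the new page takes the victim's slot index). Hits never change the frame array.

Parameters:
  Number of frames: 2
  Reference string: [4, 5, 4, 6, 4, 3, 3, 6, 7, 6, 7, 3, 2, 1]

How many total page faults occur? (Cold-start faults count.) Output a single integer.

Step 0: ref 4 → FAULT, frames=[4,-]
Step 1: ref 5 → FAULT, frames=[4,5]
Step 2: ref 4 → HIT, frames=[4,5]
Step 3: ref 6 → FAULT (evict 4), frames=[6,5]
Step 4: ref 4 → FAULT (evict 5), frames=[6,4]
Step 5: ref 3 → FAULT (evict 6), frames=[3,4]
Step 6: ref 3 → HIT, frames=[3,4]
Step 7: ref 6 → FAULT (evict 4), frames=[3,6]
Step 8: ref 7 → FAULT (evict 3), frames=[7,6]
Step 9: ref 6 → HIT, frames=[7,6]
Step 10: ref 7 → HIT, frames=[7,6]
Step 11: ref 3 → FAULT (evict 6), frames=[7,3]
Step 12: ref 2 → FAULT (evict 7), frames=[2,3]
Step 13: ref 1 → FAULT (evict 3), frames=[2,1]
Total faults: 10

Answer: 10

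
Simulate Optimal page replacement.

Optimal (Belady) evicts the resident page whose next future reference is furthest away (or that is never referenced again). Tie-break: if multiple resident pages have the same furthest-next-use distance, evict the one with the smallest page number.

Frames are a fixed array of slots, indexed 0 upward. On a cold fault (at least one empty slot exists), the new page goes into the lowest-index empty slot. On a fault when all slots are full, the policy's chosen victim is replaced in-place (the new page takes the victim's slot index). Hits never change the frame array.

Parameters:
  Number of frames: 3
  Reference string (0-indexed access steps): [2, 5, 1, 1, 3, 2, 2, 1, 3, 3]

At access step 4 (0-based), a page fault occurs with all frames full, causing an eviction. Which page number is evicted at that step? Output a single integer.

Answer: 5

Derivation:
Step 0: ref 2 -> FAULT, frames=[2,-,-]
Step 1: ref 5 -> FAULT, frames=[2,5,-]
Step 2: ref 1 -> FAULT, frames=[2,5,1]
Step 3: ref 1 -> HIT, frames=[2,5,1]
Step 4: ref 3 -> FAULT, evict 5, frames=[2,3,1]
At step 4: evicted page 5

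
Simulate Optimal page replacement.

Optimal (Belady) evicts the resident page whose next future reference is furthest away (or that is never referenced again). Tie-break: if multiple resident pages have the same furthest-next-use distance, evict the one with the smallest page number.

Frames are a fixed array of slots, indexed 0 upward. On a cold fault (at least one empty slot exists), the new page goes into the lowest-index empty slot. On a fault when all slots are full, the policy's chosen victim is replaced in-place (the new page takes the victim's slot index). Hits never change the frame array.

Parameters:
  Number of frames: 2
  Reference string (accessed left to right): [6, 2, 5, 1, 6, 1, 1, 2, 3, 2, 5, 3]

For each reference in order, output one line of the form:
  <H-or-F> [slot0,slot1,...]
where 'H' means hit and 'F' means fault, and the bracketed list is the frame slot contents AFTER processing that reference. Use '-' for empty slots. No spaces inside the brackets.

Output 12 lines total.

F [6,-]
F [6,2]
F [6,5]
F [6,1]
H [6,1]
H [6,1]
H [6,1]
F [6,2]
F [3,2]
H [3,2]
F [3,5]
H [3,5]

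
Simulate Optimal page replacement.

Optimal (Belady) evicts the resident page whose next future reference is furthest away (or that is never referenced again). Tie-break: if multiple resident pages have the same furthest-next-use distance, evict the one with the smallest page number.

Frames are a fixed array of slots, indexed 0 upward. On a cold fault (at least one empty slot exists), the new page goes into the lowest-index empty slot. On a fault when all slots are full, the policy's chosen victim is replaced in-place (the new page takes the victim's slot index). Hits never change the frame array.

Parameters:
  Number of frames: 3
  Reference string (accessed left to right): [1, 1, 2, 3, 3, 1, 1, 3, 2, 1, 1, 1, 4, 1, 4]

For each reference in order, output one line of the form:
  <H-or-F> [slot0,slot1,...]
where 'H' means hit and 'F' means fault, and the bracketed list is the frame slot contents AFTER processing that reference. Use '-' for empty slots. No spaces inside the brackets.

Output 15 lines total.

F [1,-,-]
H [1,-,-]
F [1,2,-]
F [1,2,3]
H [1,2,3]
H [1,2,3]
H [1,2,3]
H [1,2,3]
H [1,2,3]
H [1,2,3]
H [1,2,3]
H [1,2,3]
F [1,4,3]
H [1,4,3]
H [1,4,3]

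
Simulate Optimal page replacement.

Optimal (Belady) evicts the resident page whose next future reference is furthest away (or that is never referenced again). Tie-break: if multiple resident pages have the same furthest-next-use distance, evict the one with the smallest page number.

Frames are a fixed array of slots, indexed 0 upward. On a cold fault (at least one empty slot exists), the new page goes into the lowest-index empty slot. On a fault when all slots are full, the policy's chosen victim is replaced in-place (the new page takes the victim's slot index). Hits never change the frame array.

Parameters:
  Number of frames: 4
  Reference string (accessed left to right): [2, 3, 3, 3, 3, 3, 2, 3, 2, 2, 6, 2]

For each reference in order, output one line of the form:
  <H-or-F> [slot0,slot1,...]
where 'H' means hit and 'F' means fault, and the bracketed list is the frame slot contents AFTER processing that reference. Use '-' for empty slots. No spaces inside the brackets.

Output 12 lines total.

F [2,-,-,-]
F [2,3,-,-]
H [2,3,-,-]
H [2,3,-,-]
H [2,3,-,-]
H [2,3,-,-]
H [2,3,-,-]
H [2,3,-,-]
H [2,3,-,-]
H [2,3,-,-]
F [2,3,6,-]
H [2,3,6,-]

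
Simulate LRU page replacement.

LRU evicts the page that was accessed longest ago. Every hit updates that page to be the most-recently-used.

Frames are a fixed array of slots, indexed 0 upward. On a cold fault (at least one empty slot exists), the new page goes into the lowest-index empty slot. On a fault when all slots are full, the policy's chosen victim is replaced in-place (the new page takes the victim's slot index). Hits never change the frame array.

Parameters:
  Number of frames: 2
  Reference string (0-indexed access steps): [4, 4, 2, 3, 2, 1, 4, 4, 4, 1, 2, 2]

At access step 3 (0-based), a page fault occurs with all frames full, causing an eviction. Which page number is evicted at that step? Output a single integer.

Step 0: ref 4 -> FAULT, frames=[4,-]
Step 1: ref 4 -> HIT, frames=[4,-]
Step 2: ref 2 -> FAULT, frames=[4,2]
Step 3: ref 3 -> FAULT, evict 4, frames=[3,2]
At step 3: evicted page 4

Answer: 4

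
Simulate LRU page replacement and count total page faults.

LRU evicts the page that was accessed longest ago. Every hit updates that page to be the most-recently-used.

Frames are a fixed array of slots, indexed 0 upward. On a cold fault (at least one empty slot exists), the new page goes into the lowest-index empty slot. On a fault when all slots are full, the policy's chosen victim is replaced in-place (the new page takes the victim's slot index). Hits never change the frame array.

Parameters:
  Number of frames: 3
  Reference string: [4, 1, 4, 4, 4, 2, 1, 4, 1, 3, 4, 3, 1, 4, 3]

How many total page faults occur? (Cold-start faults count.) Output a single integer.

Answer: 4

Derivation:
Step 0: ref 4 → FAULT, frames=[4,-,-]
Step 1: ref 1 → FAULT, frames=[4,1,-]
Step 2: ref 4 → HIT, frames=[4,1,-]
Step 3: ref 4 → HIT, frames=[4,1,-]
Step 4: ref 4 → HIT, frames=[4,1,-]
Step 5: ref 2 → FAULT, frames=[4,1,2]
Step 6: ref 1 → HIT, frames=[4,1,2]
Step 7: ref 4 → HIT, frames=[4,1,2]
Step 8: ref 1 → HIT, frames=[4,1,2]
Step 9: ref 3 → FAULT (evict 2), frames=[4,1,3]
Step 10: ref 4 → HIT, frames=[4,1,3]
Step 11: ref 3 → HIT, frames=[4,1,3]
Step 12: ref 1 → HIT, frames=[4,1,3]
Step 13: ref 4 → HIT, frames=[4,1,3]
Step 14: ref 3 → HIT, frames=[4,1,3]
Total faults: 4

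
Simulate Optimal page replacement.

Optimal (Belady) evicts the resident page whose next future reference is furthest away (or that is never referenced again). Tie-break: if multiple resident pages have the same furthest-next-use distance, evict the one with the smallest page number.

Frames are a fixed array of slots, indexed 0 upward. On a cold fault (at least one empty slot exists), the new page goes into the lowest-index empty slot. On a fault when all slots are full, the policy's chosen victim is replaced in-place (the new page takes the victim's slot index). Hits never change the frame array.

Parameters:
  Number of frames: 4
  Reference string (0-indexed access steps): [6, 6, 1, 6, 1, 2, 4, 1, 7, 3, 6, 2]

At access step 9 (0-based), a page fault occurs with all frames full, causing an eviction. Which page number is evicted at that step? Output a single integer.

Answer: 4

Derivation:
Step 0: ref 6 -> FAULT, frames=[6,-,-,-]
Step 1: ref 6 -> HIT, frames=[6,-,-,-]
Step 2: ref 1 -> FAULT, frames=[6,1,-,-]
Step 3: ref 6 -> HIT, frames=[6,1,-,-]
Step 4: ref 1 -> HIT, frames=[6,1,-,-]
Step 5: ref 2 -> FAULT, frames=[6,1,2,-]
Step 6: ref 4 -> FAULT, frames=[6,1,2,4]
Step 7: ref 1 -> HIT, frames=[6,1,2,4]
Step 8: ref 7 -> FAULT, evict 1, frames=[6,7,2,4]
Step 9: ref 3 -> FAULT, evict 4, frames=[6,7,2,3]
At step 9: evicted page 4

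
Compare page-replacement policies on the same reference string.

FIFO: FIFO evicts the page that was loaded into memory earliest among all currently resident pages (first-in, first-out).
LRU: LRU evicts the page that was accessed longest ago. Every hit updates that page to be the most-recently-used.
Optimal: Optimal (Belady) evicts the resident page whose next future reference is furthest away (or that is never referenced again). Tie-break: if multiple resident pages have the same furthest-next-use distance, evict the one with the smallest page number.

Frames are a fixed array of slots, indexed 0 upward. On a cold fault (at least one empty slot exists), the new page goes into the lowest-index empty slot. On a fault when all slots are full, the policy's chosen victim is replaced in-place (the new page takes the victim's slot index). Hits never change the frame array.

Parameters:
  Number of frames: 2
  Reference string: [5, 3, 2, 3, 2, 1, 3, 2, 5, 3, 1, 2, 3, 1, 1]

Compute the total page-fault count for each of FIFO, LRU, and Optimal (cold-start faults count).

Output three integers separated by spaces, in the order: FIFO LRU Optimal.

--- FIFO ---
  step 0: ref 5 -> FAULT, frames=[5,-] (faults so far: 1)
  step 1: ref 3 -> FAULT, frames=[5,3] (faults so far: 2)
  step 2: ref 2 -> FAULT, evict 5, frames=[2,3] (faults so far: 3)
  step 3: ref 3 -> HIT, frames=[2,3] (faults so far: 3)
  step 4: ref 2 -> HIT, frames=[2,3] (faults so far: 3)
  step 5: ref 1 -> FAULT, evict 3, frames=[2,1] (faults so far: 4)
  step 6: ref 3 -> FAULT, evict 2, frames=[3,1] (faults so far: 5)
  step 7: ref 2 -> FAULT, evict 1, frames=[3,2] (faults so far: 6)
  step 8: ref 5 -> FAULT, evict 3, frames=[5,2] (faults so far: 7)
  step 9: ref 3 -> FAULT, evict 2, frames=[5,3] (faults so far: 8)
  step 10: ref 1 -> FAULT, evict 5, frames=[1,3] (faults so far: 9)
  step 11: ref 2 -> FAULT, evict 3, frames=[1,2] (faults so far: 10)
  step 12: ref 3 -> FAULT, evict 1, frames=[3,2] (faults so far: 11)
  step 13: ref 1 -> FAULT, evict 2, frames=[3,1] (faults so far: 12)
  step 14: ref 1 -> HIT, frames=[3,1] (faults so far: 12)
  FIFO total faults: 12
--- LRU ---
  step 0: ref 5 -> FAULT, frames=[5,-] (faults so far: 1)
  step 1: ref 3 -> FAULT, frames=[5,3] (faults so far: 2)
  step 2: ref 2 -> FAULT, evict 5, frames=[2,3] (faults so far: 3)
  step 3: ref 3 -> HIT, frames=[2,3] (faults so far: 3)
  step 4: ref 2 -> HIT, frames=[2,3] (faults so far: 3)
  step 5: ref 1 -> FAULT, evict 3, frames=[2,1] (faults so far: 4)
  step 6: ref 3 -> FAULT, evict 2, frames=[3,1] (faults so far: 5)
  step 7: ref 2 -> FAULT, evict 1, frames=[3,2] (faults so far: 6)
  step 8: ref 5 -> FAULT, evict 3, frames=[5,2] (faults so far: 7)
  step 9: ref 3 -> FAULT, evict 2, frames=[5,3] (faults so far: 8)
  step 10: ref 1 -> FAULT, evict 5, frames=[1,3] (faults so far: 9)
  step 11: ref 2 -> FAULT, evict 3, frames=[1,2] (faults so far: 10)
  step 12: ref 3 -> FAULT, evict 1, frames=[3,2] (faults so far: 11)
  step 13: ref 1 -> FAULT, evict 2, frames=[3,1] (faults so far: 12)
  step 14: ref 1 -> HIT, frames=[3,1] (faults so far: 12)
  LRU total faults: 12
--- Optimal ---
  step 0: ref 5 -> FAULT, frames=[5,-] (faults so far: 1)
  step 1: ref 3 -> FAULT, frames=[5,3] (faults so far: 2)
  step 2: ref 2 -> FAULT, evict 5, frames=[2,3] (faults so far: 3)
  step 3: ref 3 -> HIT, frames=[2,3] (faults so far: 3)
  step 4: ref 2 -> HIT, frames=[2,3] (faults so far: 3)
  step 5: ref 1 -> FAULT, evict 2, frames=[1,3] (faults so far: 4)
  step 6: ref 3 -> HIT, frames=[1,3] (faults so far: 4)
  step 7: ref 2 -> FAULT, evict 1, frames=[2,3] (faults so far: 5)
  step 8: ref 5 -> FAULT, evict 2, frames=[5,3] (faults so far: 6)
  step 9: ref 3 -> HIT, frames=[5,3] (faults so far: 6)
  step 10: ref 1 -> FAULT, evict 5, frames=[1,3] (faults so far: 7)
  step 11: ref 2 -> FAULT, evict 1, frames=[2,3] (faults so far: 8)
  step 12: ref 3 -> HIT, frames=[2,3] (faults so far: 8)
  step 13: ref 1 -> FAULT, evict 2, frames=[1,3] (faults so far: 9)
  step 14: ref 1 -> HIT, frames=[1,3] (faults so far: 9)
  Optimal total faults: 9

Answer: 12 12 9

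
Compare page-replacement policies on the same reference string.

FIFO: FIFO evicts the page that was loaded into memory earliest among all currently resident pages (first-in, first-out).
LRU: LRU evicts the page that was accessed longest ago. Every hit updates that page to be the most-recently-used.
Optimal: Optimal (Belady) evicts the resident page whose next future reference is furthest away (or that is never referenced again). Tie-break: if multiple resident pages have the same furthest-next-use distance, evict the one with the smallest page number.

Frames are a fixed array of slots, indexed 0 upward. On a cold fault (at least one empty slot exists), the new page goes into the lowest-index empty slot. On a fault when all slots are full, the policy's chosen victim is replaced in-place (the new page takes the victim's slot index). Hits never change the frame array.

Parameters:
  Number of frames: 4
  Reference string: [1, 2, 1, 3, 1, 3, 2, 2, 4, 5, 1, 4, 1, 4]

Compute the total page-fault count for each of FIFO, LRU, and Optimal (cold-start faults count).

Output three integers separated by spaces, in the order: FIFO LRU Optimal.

Answer: 6 6 5

Derivation:
--- FIFO ---
  step 0: ref 1 -> FAULT, frames=[1,-,-,-] (faults so far: 1)
  step 1: ref 2 -> FAULT, frames=[1,2,-,-] (faults so far: 2)
  step 2: ref 1 -> HIT, frames=[1,2,-,-] (faults so far: 2)
  step 3: ref 3 -> FAULT, frames=[1,2,3,-] (faults so far: 3)
  step 4: ref 1 -> HIT, frames=[1,2,3,-] (faults so far: 3)
  step 5: ref 3 -> HIT, frames=[1,2,3,-] (faults so far: 3)
  step 6: ref 2 -> HIT, frames=[1,2,3,-] (faults so far: 3)
  step 7: ref 2 -> HIT, frames=[1,2,3,-] (faults so far: 3)
  step 8: ref 4 -> FAULT, frames=[1,2,3,4] (faults so far: 4)
  step 9: ref 5 -> FAULT, evict 1, frames=[5,2,3,4] (faults so far: 5)
  step 10: ref 1 -> FAULT, evict 2, frames=[5,1,3,4] (faults so far: 6)
  step 11: ref 4 -> HIT, frames=[5,1,3,4] (faults so far: 6)
  step 12: ref 1 -> HIT, frames=[5,1,3,4] (faults so far: 6)
  step 13: ref 4 -> HIT, frames=[5,1,3,4] (faults so far: 6)
  FIFO total faults: 6
--- LRU ---
  step 0: ref 1 -> FAULT, frames=[1,-,-,-] (faults so far: 1)
  step 1: ref 2 -> FAULT, frames=[1,2,-,-] (faults so far: 2)
  step 2: ref 1 -> HIT, frames=[1,2,-,-] (faults so far: 2)
  step 3: ref 3 -> FAULT, frames=[1,2,3,-] (faults so far: 3)
  step 4: ref 1 -> HIT, frames=[1,2,3,-] (faults so far: 3)
  step 5: ref 3 -> HIT, frames=[1,2,3,-] (faults so far: 3)
  step 6: ref 2 -> HIT, frames=[1,2,3,-] (faults so far: 3)
  step 7: ref 2 -> HIT, frames=[1,2,3,-] (faults so far: 3)
  step 8: ref 4 -> FAULT, frames=[1,2,3,4] (faults so far: 4)
  step 9: ref 5 -> FAULT, evict 1, frames=[5,2,3,4] (faults so far: 5)
  step 10: ref 1 -> FAULT, evict 3, frames=[5,2,1,4] (faults so far: 6)
  step 11: ref 4 -> HIT, frames=[5,2,1,4] (faults so far: 6)
  step 12: ref 1 -> HIT, frames=[5,2,1,4] (faults so far: 6)
  step 13: ref 4 -> HIT, frames=[5,2,1,4] (faults so far: 6)
  LRU total faults: 6
--- Optimal ---
  step 0: ref 1 -> FAULT, frames=[1,-,-,-] (faults so far: 1)
  step 1: ref 2 -> FAULT, frames=[1,2,-,-] (faults so far: 2)
  step 2: ref 1 -> HIT, frames=[1,2,-,-] (faults so far: 2)
  step 3: ref 3 -> FAULT, frames=[1,2,3,-] (faults so far: 3)
  step 4: ref 1 -> HIT, frames=[1,2,3,-] (faults so far: 3)
  step 5: ref 3 -> HIT, frames=[1,2,3,-] (faults so far: 3)
  step 6: ref 2 -> HIT, frames=[1,2,3,-] (faults so far: 3)
  step 7: ref 2 -> HIT, frames=[1,2,3,-] (faults so far: 3)
  step 8: ref 4 -> FAULT, frames=[1,2,3,4] (faults so far: 4)
  step 9: ref 5 -> FAULT, evict 2, frames=[1,5,3,4] (faults so far: 5)
  step 10: ref 1 -> HIT, frames=[1,5,3,4] (faults so far: 5)
  step 11: ref 4 -> HIT, frames=[1,5,3,4] (faults so far: 5)
  step 12: ref 1 -> HIT, frames=[1,5,3,4] (faults so far: 5)
  step 13: ref 4 -> HIT, frames=[1,5,3,4] (faults so far: 5)
  Optimal total faults: 5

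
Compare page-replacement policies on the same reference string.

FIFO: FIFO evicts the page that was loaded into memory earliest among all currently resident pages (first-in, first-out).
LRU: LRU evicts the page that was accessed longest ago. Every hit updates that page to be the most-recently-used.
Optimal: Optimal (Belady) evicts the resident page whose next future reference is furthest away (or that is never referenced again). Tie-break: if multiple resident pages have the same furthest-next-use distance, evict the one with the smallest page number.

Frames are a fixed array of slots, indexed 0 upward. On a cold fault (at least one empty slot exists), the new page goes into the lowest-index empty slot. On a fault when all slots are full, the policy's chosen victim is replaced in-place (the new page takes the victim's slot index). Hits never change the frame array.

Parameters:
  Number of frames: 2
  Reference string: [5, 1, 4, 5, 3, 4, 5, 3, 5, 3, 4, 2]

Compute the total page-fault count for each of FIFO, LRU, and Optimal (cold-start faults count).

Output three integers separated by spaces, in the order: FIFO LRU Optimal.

Answer: 10 10 7

Derivation:
--- FIFO ---
  step 0: ref 5 -> FAULT, frames=[5,-] (faults so far: 1)
  step 1: ref 1 -> FAULT, frames=[5,1] (faults so far: 2)
  step 2: ref 4 -> FAULT, evict 5, frames=[4,1] (faults so far: 3)
  step 3: ref 5 -> FAULT, evict 1, frames=[4,5] (faults so far: 4)
  step 4: ref 3 -> FAULT, evict 4, frames=[3,5] (faults so far: 5)
  step 5: ref 4 -> FAULT, evict 5, frames=[3,4] (faults so far: 6)
  step 6: ref 5 -> FAULT, evict 3, frames=[5,4] (faults so far: 7)
  step 7: ref 3 -> FAULT, evict 4, frames=[5,3] (faults so far: 8)
  step 8: ref 5 -> HIT, frames=[5,3] (faults so far: 8)
  step 9: ref 3 -> HIT, frames=[5,3] (faults so far: 8)
  step 10: ref 4 -> FAULT, evict 5, frames=[4,3] (faults so far: 9)
  step 11: ref 2 -> FAULT, evict 3, frames=[4,2] (faults so far: 10)
  FIFO total faults: 10
--- LRU ---
  step 0: ref 5 -> FAULT, frames=[5,-] (faults so far: 1)
  step 1: ref 1 -> FAULT, frames=[5,1] (faults so far: 2)
  step 2: ref 4 -> FAULT, evict 5, frames=[4,1] (faults so far: 3)
  step 3: ref 5 -> FAULT, evict 1, frames=[4,5] (faults so far: 4)
  step 4: ref 3 -> FAULT, evict 4, frames=[3,5] (faults so far: 5)
  step 5: ref 4 -> FAULT, evict 5, frames=[3,4] (faults so far: 6)
  step 6: ref 5 -> FAULT, evict 3, frames=[5,4] (faults so far: 7)
  step 7: ref 3 -> FAULT, evict 4, frames=[5,3] (faults so far: 8)
  step 8: ref 5 -> HIT, frames=[5,3] (faults so far: 8)
  step 9: ref 3 -> HIT, frames=[5,3] (faults so far: 8)
  step 10: ref 4 -> FAULT, evict 5, frames=[4,3] (faults so far: 9)
  step 11: ref 2 -> FAULT, evict 3, frames=[4,2] (faults so far: 10)
  LRU total faults: 10
--- Optimal ---
  step 0: ref 5 -> FAULT, frames=[5,-] (faults so far: 1)
  step 1: ref 1 -> FAULT, frames=[5,1] (faults so far: 2)
  step 2: ref 4 -> FAULT, evict 1, frames=[5,4] (faults so far: 3)
  step 3: ref 5 -> HIT, frames=[5,4] (faults so far: 3)
  step 4: ref 3 -> FAULT, evict 5, frames=[3,4] (faults so far: 4)
  step 5: ref 4 -> HIT, frames=[3,4] (faults so far: 4)
  step 6: ref 5 -> FAULT, evict 4, frames=[3,5] (faults so far: 5)
  step 7: ref 3 -> HIT, frames=[3,5] (faults so far: 5)
  step 8: ref 5 -> HIT, frames=[3,5] (faults so far: 5)
  step 9: ref 3 -> HIT, frames=[3,5] (faults so far: 5)
  step 10: ref 4 -> FAULT, evict 3, frames=[4,5] (faults so far: 6)
  step 11: ref 2 -> FAULT, evict 4, frames=[2,5] (faults so far: 7)
  Optimal total faults: 7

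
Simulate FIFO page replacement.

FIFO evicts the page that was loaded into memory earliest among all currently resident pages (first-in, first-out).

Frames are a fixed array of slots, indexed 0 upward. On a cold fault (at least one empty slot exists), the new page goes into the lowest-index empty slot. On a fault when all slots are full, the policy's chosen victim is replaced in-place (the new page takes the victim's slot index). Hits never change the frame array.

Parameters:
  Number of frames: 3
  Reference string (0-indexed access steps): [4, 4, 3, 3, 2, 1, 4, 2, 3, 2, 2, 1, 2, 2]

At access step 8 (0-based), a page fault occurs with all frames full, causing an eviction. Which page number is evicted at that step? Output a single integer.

Step 0: ref 4 -> FAULT, frames=[4,-,-]
Step 1: ref 4 -> HIT, frames=[4,-,-]
Step 2: ref 3 -> FAULT, frames=[4,3,-]
Step 3: ref 3 -> HIT, frames=[4,3,-]
Step 4: ref 2 -> FAULT, frames=[4,3,2]
Step 5: ref 1 -> FAULT, evict 4, frames=[1,3,2]
Step 6: ref 4 -> FAULT, evict 3, frames=[1,4,2]
Step 7: ref 2 -> HIT, frames=[1,4,2]
Step 8: ref 3 -> FAULT, evict 2, frames=[1,4,3]
At step 8: evicted page 2

Answer: 2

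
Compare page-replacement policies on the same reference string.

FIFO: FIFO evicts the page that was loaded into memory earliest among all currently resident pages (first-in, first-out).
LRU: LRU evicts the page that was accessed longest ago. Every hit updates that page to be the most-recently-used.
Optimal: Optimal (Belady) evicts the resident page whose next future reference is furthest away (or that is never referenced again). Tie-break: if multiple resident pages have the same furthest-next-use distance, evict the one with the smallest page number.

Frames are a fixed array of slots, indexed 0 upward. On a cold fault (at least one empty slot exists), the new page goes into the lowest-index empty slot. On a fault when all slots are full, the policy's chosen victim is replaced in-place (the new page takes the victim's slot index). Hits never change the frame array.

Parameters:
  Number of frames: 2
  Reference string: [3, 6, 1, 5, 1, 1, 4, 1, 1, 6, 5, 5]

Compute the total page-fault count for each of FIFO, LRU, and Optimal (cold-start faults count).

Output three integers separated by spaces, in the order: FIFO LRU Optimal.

--- FIFO ---
  step 0: ref 3 -> FAULT, frames=[3,-] (faults so far: 1)
  step 1: ref 6 -> FAULT, frames=[3,6] (faults so far: 2)
  step 2: ref 1 -> FAULT, evict 3, frames=[1,6] (faults so far: 3)
  step 3: ref 5 -> FAULT, evict 6, frames=[1,5] (faults so far: 4)
  step 4: ref 1 -> HIT, frames=[1,5] (faults so far: 4)
  step 5: ref 1 -> HIT, frames=[1,5] (faults so far: 4)
  step 6: ref 4 -> FAULT, evict 1, frames=[4,5] (faults so far: 5)
  step 7: ref 1 -> FAULT, evict 5, frames=[4,1] (faults so far: 6)
  step 8: ref 1 -> HIT, frames=[4,1] (faults so far: 6)
  step 9: ref 6 -> FAULT, evict 4, frames=[6,1] (faults so far: 7)
  step 10: ref 5 -> FAULT, evict 1, frames=[6,5] (faults so far: 8)
  step 11: ref 5 -> HIT, frames=[6,5] (faults so far: 8)
  FIFO total faults: 8
--- LRU ---
  step 0: ref 3 -> FAULT, frames=[3,-] (faults so far: 1)
  step 1: ref 6 -> FAULT, frames=[3,6] (faults so far: 2)
  step 2: ref 1 -> FAULT, evict 3, frames=[1,6] (faults so far: 3)
  step 3: ref 5 -> FAULT, evict 6, frames=[1,5] (faults so far: 4)
  step 4: ref 1 -> HIT, frames=[1,5] (faults so far: 4)
  step 5: ref 1 -> HIT, frames=[1,5] (faults so far: 4)
  step 6: ref 4 -> FAULT, evict 5, frames=[1,4] (faults so far: 5)
  step 7: ref 1 -> HIT, frames=[1,4] (faults so far: 5)
  step 8: ref 1 -> HIT, frames=[1,4] (faults so far: 5)
  step 9: ref 6 -> FAULT, evict 4, frames=[1,6] (faults so far: 6)
  step 10: ref 5 -> FAULT, evict 1, frames=[5,6] (faults so far: 7)
  step 11: ref 5 -> HIT, frames=[5,6] (faults so far: 7)
  LRU total faults: 7
--- Optimal ---
  step 0: ref 3 -> FAULT, frames=[3,-] (faults so far: 1)
  step 1: ref 6 -> FAULT, frames=[3,6] (faults so far: 2)
  step 2: ref 1 -> FAULT, evict 3, frames=[1,6] (faults so far: 3)
  step 3: ref 5 -> FAULT, evict 6, frames=[1,5] (faults so far: 4)
  step 4: ref 1 -> HIT, frames=[1,5] (faults so far: 4)
  step 5: ref 1 -> HIT, frames=[1,5] (faults so far: 4)
  step 6: ref 4 -> FAULT, evict 5, frames=[1,4] (faults so far: 5)
  step 7: ref 1 -> HIT, frames=[1,4] (faults so far: 5)
  step 8: ref 1 -> HIT, frames=[1,4] (faults so far: 5)
  step 9: ref 6 -> FAULT, evict 1, frames=[6,4] (faults so far: 6)
  step 10: ref 5 -> FAULT, evict 4, frames=[6,5] (faults so far: 7)
  step 11: ref 5 -> HIT, frames=[6,5] (faults so far: 7)
  Optimal total faults: 7

Answer: 8 7 7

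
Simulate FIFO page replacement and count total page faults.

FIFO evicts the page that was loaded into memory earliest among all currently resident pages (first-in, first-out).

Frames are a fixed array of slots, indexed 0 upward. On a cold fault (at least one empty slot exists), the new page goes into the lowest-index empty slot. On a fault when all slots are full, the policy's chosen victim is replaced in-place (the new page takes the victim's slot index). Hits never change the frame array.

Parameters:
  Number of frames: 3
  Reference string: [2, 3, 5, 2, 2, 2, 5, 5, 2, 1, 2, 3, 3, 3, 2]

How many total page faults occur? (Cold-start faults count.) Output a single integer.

Answer: 6

Derivation:
Step 0: ref 2 → FAULT, frames=[2,-,-]
Step 1: ref 3 → FAULT, frames=[2,3,-]
Step 2: ref 5 → FAULT, frames=[2,3,5]
Step 3: ref 2 → HIT, frames=[2,3,5]
Step 4: ref 2 → HIT, frames=[2,3,5]
Step 5: ref 2 → HIT, frames=[2,3,5]
Step 6: ref 5 → HIT, frames=[2,3,5]
Step 7: ref 5 → HIT, frames=[2,3,5]
Step 8: ref 2 → HIT, frames=[2,3,5]
Step 9: ref 1 → FAULT (evict 2), frames=[1,3,5]
Step 10: ref 2 → FAULT (evict 3), frames=[1,2,5]
Step 11: ref 3 → FAULT (evict 5), frames=[1,2,3]
Step 12: ref 3 → HIT, frames=[1,2,3]
Step 13: ref 3 → HIT, frames=[1,2,3]
Step 14: ref 2 → HIT, frames=[1,2,3]
Total faults: 6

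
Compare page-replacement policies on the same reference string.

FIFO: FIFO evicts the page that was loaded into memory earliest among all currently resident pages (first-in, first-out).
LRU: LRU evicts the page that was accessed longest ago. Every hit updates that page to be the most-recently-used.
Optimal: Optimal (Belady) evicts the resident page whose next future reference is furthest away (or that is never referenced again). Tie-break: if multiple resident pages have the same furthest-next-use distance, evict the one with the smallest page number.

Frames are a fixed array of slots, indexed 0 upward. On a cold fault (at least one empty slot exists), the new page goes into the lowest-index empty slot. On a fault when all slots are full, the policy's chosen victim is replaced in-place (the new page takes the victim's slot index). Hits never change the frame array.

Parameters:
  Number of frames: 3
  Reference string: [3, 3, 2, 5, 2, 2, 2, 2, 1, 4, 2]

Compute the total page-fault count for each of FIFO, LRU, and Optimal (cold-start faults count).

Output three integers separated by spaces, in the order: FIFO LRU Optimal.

--- FIFO ---
  step 0: ref 3 -> FAULT, frames=[3,-,-] (faults so far: 1)
  step 1: ref 3 -> HIT, frames=[3,-,-] (faults so far: 1)
  step 2: ref 2 -> FAULT, frames=[3,2,-] (faults so far: 2)
  step 3: ref 5 -> FAULT, frames=[3,2,5] (faults so far: 3)
  step 4: ref 2 -> HIT, frames=[3,2,5] (faults so far: 3)
  step 5: ref 2 -> HIT, frames=[3,2,5] (faults so far: 3)
  step 6: ref 2 -> HIT, frames=[3,2,5] (faults so far: 3)
  step 7: ref 2 -> HIT, frames=[3,2,5] (faults so far: 3)
  step 8: ref 1 -> FAULT, evict 3, frames=[1,2,5] (faults so far: 4)
  step 9: ref 4 -> FAULT, evict 2, frames=[1,4,5] (faults so far: 5)
  step 10: ref 2 -> FAULT, evict 5, frames=[1,4,2] (faults so far: 6)
  FIFO total faults: 6
--- LRU ---
  step 0: ref 3 -> FAULT, frames=[3,-,-] (faults so far: 1)
  step 1: ref 3 -> HIT, frames=[3,-,-] (faults so far: 1)
  step 2: ref 2 -> FAULT, frames=[3,2,-] (faults so far: 2)
  step 3: ref 5 -> FAULT, frames=[3,2,5] (faults so far: 3)
  step 4: ref 2 -> HIT, frames=[3,2,5] (faults so far: 3)
  step 5: ref 2 -> HIT, frames=[3,2,5] (faults so far: 3)
  step 6: ref 2 -> HIT, frames=[3,2,5] (faults so far: 3)
  step 7: ref 2 -> HIT, frames=[3,2,5] (faults so far: 3)
  step 8: ref 1 -> FAULT, evict 3, frames=[1,2,5] (faults so far: 4)
  step 9: ref 4 -> FAULT, evict 5, frames=[1,2,4] (faults so far: 5)
  step 10: ref 2 -> HIT, frames=[1,2,4] (faults so far: 5)
  LRU total faults: 5
--- Optimal ---
  step 0: ref 3 -> FAULT, frames=[3,-,-] (faults so far: 1)
  step 1: ref 3 -> HIT, frames=[3,-,-] (faults so far: 1)
  step 2: ref 2 -> FAULT, frames=[3,2,-] (faults so far: 2)
  step 3: ref 5 -> FAULT, frames=[3,2,5] (faults so far: 3)
  step 4: ref 2 -> HIT, frames=[3,2,5] (faults so far: 3)
  step 5: ref 2 -> HIT, frames=[3,2,5] (faults so far: 3)
  step 6: ref 2 -> HIT, frames=[3,2,5] (faults so far: 3)
  step 7: ref 2 -> HIT, frames=[3,2,5] (faults so far: 3)
  step 8: ref 1 -> FAULT, evict 3, frames=[1,2,5] (faults so far: 4)
  step 9: ref 4 -> FAULT, evict 1, frames=[4,2,5] (faults so far: 5)
  step 10: ref 2 -> HIT, frames=[4,2,5] (faults so far: 5)
  Optimal total faults: 5

Answer: 6 5 5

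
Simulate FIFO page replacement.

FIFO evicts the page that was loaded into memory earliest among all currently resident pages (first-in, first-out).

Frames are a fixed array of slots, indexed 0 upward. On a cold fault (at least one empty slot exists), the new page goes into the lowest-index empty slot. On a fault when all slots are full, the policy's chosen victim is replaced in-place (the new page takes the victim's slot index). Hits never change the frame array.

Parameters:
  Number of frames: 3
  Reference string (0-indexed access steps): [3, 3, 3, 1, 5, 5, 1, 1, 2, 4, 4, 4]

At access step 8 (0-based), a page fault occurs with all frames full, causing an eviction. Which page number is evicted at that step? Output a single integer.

Answer: 3

Derivation:
Step 0: ref 3 -> FAULT, frames=[3,-,-]
Step 1: ref 3 -> HIT, frames=[3,-,-]
Step 2: ref 3 -> HIT, frames=[3,-,-]
Step 3: ref 1 -> FAULT, frames=[3,1,-]
Step 4: ref 5 -> FAULT, frames=[3,1,5]
Step 5: ref 5 -> HIT, frames=[3,1,5]
Step 6: ref 1 -> HIT, frames=[3,1,5]
Step 7: ref 1 -> HIT, frames=[3,1,5]
Step 8: ref 2 -> FAULT, evict 3, frames=[2,1,5]
At step 8: evicted page 3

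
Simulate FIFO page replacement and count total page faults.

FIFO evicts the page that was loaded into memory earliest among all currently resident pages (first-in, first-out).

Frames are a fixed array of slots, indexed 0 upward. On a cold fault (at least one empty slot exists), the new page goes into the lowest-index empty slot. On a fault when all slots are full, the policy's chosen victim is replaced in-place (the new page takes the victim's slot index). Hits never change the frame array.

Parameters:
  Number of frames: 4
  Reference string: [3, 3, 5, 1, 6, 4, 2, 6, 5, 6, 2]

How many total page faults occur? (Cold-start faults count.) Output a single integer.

Answer: 7

Derivation:
Step 0: ref 3 → FAULT, frames=[3,-,-,-]
Step 1: ref 3 → HIT, frames=[3,-,-,-]
Step 2: ref 5 → FAULT, frames=[3,5,-,-]
Step 3: ref 1 → FAULT, frames=[3,5,1,-]
Step 4: ref 6 → FAULT, frames=[3,5,1,6]
Step 5: ref 4 → FAULT (evict 3), frames=[4,5,1,6]
Step 6: ref 2 → FAULT (evict 5), frames=[4,2,1,6]
Step 7: ref 6 → HIT, frames=[4,2,1,6]
Step 8: ref 5 → FAULT (evict 1), frames=[4,2,5,6]
Step 9: ref 6 → HIT, frames=[4,2,5,6]
Step 10: ref 2 → HIT, frames=[4,2,5,6]
Total faults: 7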